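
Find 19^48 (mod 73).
By repeated squaring (mod 73): 19^{1}≡19, 19^{2}≡69, 19^{4}≡16, 19^{8}≡37, 19^{16}≡55, 19^{32}≡32. Then 19^{48} = 19^{32+16} ≡ 32 × 55 ≡ 8 (mod 73)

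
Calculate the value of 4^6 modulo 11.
By repeated squaring (mod 11): 4^{1}≡4, 4^{2}≡5, 4^{4}≡3. Then 4^{6} = 4^{4+2} ≡ 3 × 5 ≡ 4 (mod 11)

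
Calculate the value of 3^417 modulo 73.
Using Fermat: 3^{72} ≡ 1 (mod 73). 417 ≡ 57 (mod 72). So 3^{417} ≡ 3^{57} ≡ 46 (mod 73)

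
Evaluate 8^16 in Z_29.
By repeated squaring (mod 29): 8^{1}≡8, 8^{2}≡6, 8^{4}≡7, 8^{8}≡20, 8^{16}≡23. So 8^{16} ≡ 23 (mod 29)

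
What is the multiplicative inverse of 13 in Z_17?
Since 17 is prime, by Fermat 13^(-1) ≡ 13^{15} ≡ 4 mod 17. Verify: 13 × 4 = 52 ≡ 1 mod 17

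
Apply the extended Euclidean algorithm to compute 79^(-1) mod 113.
Extended GCD: 79(-10) + 113(7) = 1. So 79^(-1) ≡ -10 ≡ 103 (mod 113). Verify: 79 × 103 = 8137 ≡ 1 (mod 113)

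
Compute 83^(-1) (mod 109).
Since 109 is prime, by Fermat 83^(-1) ≡ 83^{107} ≡ 88 (mod 109). Verify: 83 × 88 = 7304 ≡ 1 (mod 109)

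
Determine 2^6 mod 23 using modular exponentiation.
By repeated squaring (mod 23): 2^{1}≡2, 2^{2}≡4, 2^{4}≡16. Then 2^{6} = 2^{4+2} ≡ 16 × 4 ≡ 18 (mod 23)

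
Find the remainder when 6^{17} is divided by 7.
By Fermat: 6^{6} ≡ 1 (mod 7). 17 = 2×6 + 5. So 6^{17} ≡ 6^{5} ≡ 6 (mod 7)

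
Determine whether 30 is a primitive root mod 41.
ord_41(30) divides 40. For each prime q|40: 30^{20}≡40, 30^{8}≡16, none ≡ 1. So 30 has order 40 and is a primitive root mod 41.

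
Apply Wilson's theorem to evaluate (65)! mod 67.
(66)! = (65)! × (66) ≡ -1 (mod 67). So (65)! ≡ -1 × (66)^(-1) ≡ (-1)×(-1) = 1 (mod 67)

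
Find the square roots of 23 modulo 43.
The square roots of 23 mod 43 are 25 and 18. Verify: 25² = 625 ≡ 23 (mod 43)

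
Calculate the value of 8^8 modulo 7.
Using Fermat: 8^{6} ≡ 1 mod 7. 8 ≡ 2 mod 6. So 8^{8} ≡ 8^{2} ≡ 1 mod 7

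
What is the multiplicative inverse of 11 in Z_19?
Since 19 is prime, by Fermat 11^(-1) ≡ 11^{17} ≡ 7 (mod 19). Verify: 11 × 7 = 77 ≡ 1 (mod 19)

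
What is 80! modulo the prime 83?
(82)! = (80)! × (81) × (82) ≡ -1 mod 83. So (80)! ≡ -1 × [(82)(81)]^(-1) ≡ 41 mod 83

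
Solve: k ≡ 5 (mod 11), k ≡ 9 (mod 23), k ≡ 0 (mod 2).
M = 11 × 23 × 2 = 506. M₁ = 46, y₁ ≡ 6 (mod 11). M₂ = 22, y₂ ≡ 22 (mod 23). M₃ = 253, y₃ ≡ 1 (mod 2). k = 5×46×6 + 9×22×22 + 0×253×1 ≡ 170 (mod 506)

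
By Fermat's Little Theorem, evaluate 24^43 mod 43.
By Fermat: 24^{42} ≡ 1 mod 43. So 24^{43} = 24^{42} · 24^{1} ≡ 24^{1} ≡ 24 mod 43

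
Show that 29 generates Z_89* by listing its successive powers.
29^1, 29^2, ..., 29^{88} mod 89: [29, 40, 3, 87, 31, 9, 83, 4, 27, 71, 12, 81, 35, 36, 65, 16, 19, 17, 48, 57, 51, 55, 82, 64, 76, 68, 14, 50, 26, 42, 61, 78, 37, 5, 56, 22, 15, 79, 66, 45, 59, 20, 46, 88, 60, 49, 86, 2, 58, 80, 6, 85, 62, 18, 77, 8, 54, 53, 24, 73, 70, 72, 41, 32, 38, 34, 7, 25, 13, 21, 75, 39, 63, 47, 28, 11, 52, 84, 33, 67, 74, 10, 23, 44, 30, 69, 43, 1]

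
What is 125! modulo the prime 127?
(126)! = (125)! × (126) ≡ -1 mod 127. So (125)! ≡ -1 × (126)^(-1) ≡ (-1)×(-1) = 1 mod 127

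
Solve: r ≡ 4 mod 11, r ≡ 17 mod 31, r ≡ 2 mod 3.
M = 11 × 31 × 3 = 1023. M₁ = 93, y₁ ≡ 9 mod 11. M₂ = 33, y₂ ≡ 16 mod 31. M₃ = 341, y₃ ≡ 2 mod 3. r = 4×93×9 + 17×33×16 + 2×341×2 ≡ 389 mod 1023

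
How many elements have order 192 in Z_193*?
There are φ(193-1) = φ(192) = 64 primitive roots modulo 193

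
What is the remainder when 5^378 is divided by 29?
Using Fermat: 5^{28} ≡ 1 mod 29. 378 ≡ 14 mod 28. So 5^{378} ≡ 5^{14} ≡ 1 mod 29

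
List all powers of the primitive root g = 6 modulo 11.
6^1, 6^2, ..., 6^{10} mod 11: [6, 3, 7, 9, 10, 5, 8, 4, 2, 1]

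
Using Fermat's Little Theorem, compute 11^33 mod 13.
By Fermat: 11^{12} ≡ 1 (mod 13). 33 = 2×12 + 9. So 11^{33} ≡ 11^{9} ≡ 8 (mod 13)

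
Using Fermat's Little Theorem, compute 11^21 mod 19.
By Fermat: 11^{18} ≡ 1 (mod 19). So 11^{21} = 11^{18} · 11^{3} ≡ 11^{3} ≡ 1 (mod 19)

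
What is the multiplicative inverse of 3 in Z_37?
Since 37 is prime, by Fermat 3^(-1) ≡ 3^{35} ≡ 25 mod 37. Verify: 3 × 25 = 75 ≡ 1 mod 37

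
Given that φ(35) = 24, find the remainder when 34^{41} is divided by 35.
By Euler: 34^{24} ≡ 1 mod 35 since gcd(34, 35) = 1. 41 = 1×24 + 17. So 34^{41} ≡ 34^{17} ≡ 34 mod 35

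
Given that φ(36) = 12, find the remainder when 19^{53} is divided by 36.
By Euler: 19^{12} ≡ 1 (mod 36) since gcd(19, 36) = 1. 53 = 4×12 + 5. So 19^{53} ≡ 19^{5} ≡ 19 (mod 36)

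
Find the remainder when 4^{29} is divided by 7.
By Fermat: 4^{6} ≡ 1 (mod 7). 29 = 4×6 + 5. So 4^{29} ≡ 4^{5} ≡ 2 (mod 7)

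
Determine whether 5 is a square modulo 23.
By Euler's criterion: 5^{11} ≡ 22 mod 23. Since this equals -1 (≡ 22), 5 is not a QR.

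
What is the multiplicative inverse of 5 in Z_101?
Since 101 is prime, by Fermat 5^(-1) ≡ 5^{99} ≡ 81 (mod 101). Verify: 5 × 81 = 405 ≡ 1 (mod 101)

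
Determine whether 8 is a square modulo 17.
By Euler's criterion: 8^{8} ≡ 1 (mod 17). Since this equals 1, 8 is a QR.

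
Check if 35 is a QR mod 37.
By Euler's criterion: 35^{18} ≡ 36 (mod 37). Since this equals -1 (≡ 36), 35 is not a QR.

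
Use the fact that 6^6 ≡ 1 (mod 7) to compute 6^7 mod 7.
By Fermat: 6^{6} ≡ 1 (mod 7). So 6^{7} = 6^{6} · 6^{1} ≡ 6^{1} ≡ 6 (mod 7)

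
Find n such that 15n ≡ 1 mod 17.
Since 17 is prime, by Fermat 15^(-1) ≡ 15^{15} ≡ 8 mod 17. Verify: 15 × 8 = 120 ≡ 1 mod 17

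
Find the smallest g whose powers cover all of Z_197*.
g = 2. For each prime q|196: 2^{98}≡196, 2^{28}≡104, none ≡ 1, so ord_197(2) = 196 and 2 is a primitive root.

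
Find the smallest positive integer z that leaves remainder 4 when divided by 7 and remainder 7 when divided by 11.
M = 7 × 11 = 77. M₁ = 11, y₁ ≡ 2 (mod 7). M₂ = 7, y₂ ≡ 8 (mod 11). z = 4×11×2 + 7×7×8 ≡ 18 (mod 77)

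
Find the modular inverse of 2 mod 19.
Since 19 is prime, by Fermat 2^(-1) ≡ 2^{17} ≡ 10 mod 19. Verify: 2 × 10 = 20 ≡ 1 mod 19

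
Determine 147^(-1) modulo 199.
Since 199 is prime, by Fermat 147^(-1) ≡ 147^{197} ≡ 88 (mod 199). Verify: 147 × 88 = 12936 ≡ 1 (mod 199)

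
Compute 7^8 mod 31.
By repeated squaring mod 31: 7^{1}≡7, 7^{2}≡18, 7^{4}≡14, 7^{8}≡10. So 7^{8} ≡ 10 mod 31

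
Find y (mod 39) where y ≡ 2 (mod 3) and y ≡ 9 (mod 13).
M = 3 × 13 = 39. M₁ = 13, y₁ ≡ 1 (mod 3). M₂ = 3, y₂ ≡ 9 (mod 13). y = 2×13×1 + 9×3×9 ≡ 35 (mod 39)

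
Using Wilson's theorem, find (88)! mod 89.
By Wilson's theorem, (88)! ≡ -1 ≡ 88 (mod 89)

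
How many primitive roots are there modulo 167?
A prime p has φ(p-1) primitive roots; here φ(166) = 82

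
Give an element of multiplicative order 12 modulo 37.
8 has order 12 mod 37 since 8^{12} ≡ 1 mod 37 and no smaller power works.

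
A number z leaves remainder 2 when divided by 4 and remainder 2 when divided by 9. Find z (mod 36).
M = 4 × 9 = 36. M₁ = 9, y₁ ≡ 1 (mod 4). M₂ = 4, y₂ ≡ 7 (mod 9). z = 2×9×1 + 2×4×7 ≡ 2 (mod 36)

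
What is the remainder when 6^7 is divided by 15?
By repeated squaring (mod 15): 6^{1}≡6, 6^{2}≡6, 6^{4}≡6. Then 6^{7} = 6^{4+2+1} ≡ 6 × 6 × 6 ≡ 6 (mod 15)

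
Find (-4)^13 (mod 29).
By repeated squaring (mod 29): (-4)^{1}≡25, (-4)^{2}≡16, (-4)^{4}≡24, (-4)^{8}≡25. Then (-4)^{13} = (-4)^{8+4+1} ≡ 25 × 24 × 25 ≡ 7 (mod 29)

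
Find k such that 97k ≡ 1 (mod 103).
Since 103 is prime, by Fermat 97^(-1) ≡ 97^{101} ≡ 17 (mod 103). Verify: 97 × 17 = 1649 ≡ 1 (mod 103)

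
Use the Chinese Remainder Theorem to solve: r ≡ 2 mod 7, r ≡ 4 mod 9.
M = 7 × 9 = 63. M₁ = 9, y₁ ≡ 4 mod 7. M₂ = 7, y₂ ≡ 4 mod 9. r = 2×9×4 + 4×7×4 ≡ 58 mod 63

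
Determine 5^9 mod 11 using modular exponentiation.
By repeated squaring mod 11: 5^{1}≡5, 5^{2}≡3, 5^{4}≡9, 5^{8}≡4. Then 5^{9} = 5^{8+1} ≡ 4 × 5 ≡ 9 mod 11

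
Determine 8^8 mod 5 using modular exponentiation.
Using Fermat: 8^{4} ≡ 1 (mod 5). 8 ≡ 0 (mod 4). So 8^{8} ≡ 8^{0} ≡ 1 (mod 5)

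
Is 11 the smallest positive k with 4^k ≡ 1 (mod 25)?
Powers of 4 mod 25: 4^1≡4, 4^2≡16, 4^3≡14, 4^4≡6, 4^5≡24, 4^6≡21, 4^7≡9, 4^8≡11, 4^9≡19, 4^10≡1. Already 4^10≡1, so the order is 10 < 11. No, the actual order is 10.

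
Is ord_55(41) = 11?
Powers of 41 mod 55: 41^1≡41, 41^2≡31, 41^3≡6, 41^4≡26, 41^5≡21, 41^6≡36, 41^7≡46, 41^8≡16, 41^9≡51, 41^10≡1. Already 41^10≡1, so the order is 10 < 11. No, the actual order is 10.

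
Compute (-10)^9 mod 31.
By repeated squaring (mod 31): (-10)^{1}≡21, (-10)^{2}≡7, (-10)^{4}≡18, (-10)^{8}≡14. Then (-10)^{9} = (-10)^{8+1} ≡ 14 × 21 ≡ 15 (mod 31)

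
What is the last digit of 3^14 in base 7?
Using Fermat: 3^{6} ≡ 1 (mod 7). 14 ≡ 2 (mod 6). So 3^{14} ≡ 3^{2} ≡ 2 (mod 7)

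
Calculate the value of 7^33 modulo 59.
By repeated squaring (mod 59): 7^{1}≡7, 7^{2}≡49, 7^{4}≡41, 7^{8}≡29, 7^{16}≡15, 7^{32}≡48. Then 7^{33} = 7^{32+1} ≡ 48 × 7 ≡ 41 (mod 59)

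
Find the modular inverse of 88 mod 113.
Since 113 is prime, by Fermat 88^(-1) ≡ 88^{111} ≡ 9 (mod 113). Verify: 88 × 9 = 792 ≡ 1 (mod 113)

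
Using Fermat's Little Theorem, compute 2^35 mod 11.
By Fermat: 2^{10} ≡ 1 (mod 11). 35 = 3×10 + 5. So 2^{35} ≡ 2^{5} ≡ 10 (mod 11)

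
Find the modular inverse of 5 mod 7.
Since 7 is prime, by Fermat 5^(-1) ≡ 5^{5} ≡ 3 (mod 7). Verify: 5 × 3 = 15 ≡ 1 (mod 7)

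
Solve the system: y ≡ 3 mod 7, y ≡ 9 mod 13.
M = 7 × 13 = 91. M₁ = 13, y₁ ≡ 6 mod 7. M₂ = 7, y₂ ≡ 2 mod 13. y = 3×13×6 + 9×7×2 ≡ 87 mod 91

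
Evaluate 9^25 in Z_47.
By repeated squaring (mod 47): 9^{1}≡9, 9^{2}≡34, 9^{4}≡28, 9^{8}≡32, 9^{16}≡37. Then 9^{25} = 9^{16+8+1} ≡ 37 × 32 × 9 ≡ 34 (mod 47)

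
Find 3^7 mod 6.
By repeated squaring mod 6: 3^{1}≡3, 3^{2}≡3, 3^{4}≡3. Then 3^{7} = 3^{4+2+1} ≡ 3 × 3 × 3 ≡ 3 mod 6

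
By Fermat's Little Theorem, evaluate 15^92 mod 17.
By Fermat: 15^{16} ≡ 1 (mod 17). 92 = 5×16 + 12. So 15^{92} ≡ 15^{12} ≡ 16 (mod 17)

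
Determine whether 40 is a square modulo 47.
By Euler's criterion: 40^{23} ≡ 46 (mod 47). Since this equals -1 (≡ 46), 40 is not a QR.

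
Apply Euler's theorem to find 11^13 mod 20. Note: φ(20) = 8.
By Euler: 11^{8} ≡ 1 mod 20 since gcd(11, 20) = 1. 13 = 1×8 + 5. So 11^{13} ≡ 11^{5} ≡ 11 mod 20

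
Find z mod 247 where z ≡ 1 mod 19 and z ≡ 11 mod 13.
M = 19 × 13 = 247. M₁ = 13, y₁ ≡ 3 mod 19. M₂ = 19, y₂ ≡ 11 mod 13. z = 1×13×3 + 11×19×11 ≡ 115 mod 247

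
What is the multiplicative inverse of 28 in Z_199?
Since 199 is prime, by Fermat 28^(-1) ≡ 28^{197} ≡ 64 mod 199. Verify: 28 × 64 = 1792 ≡ 1 mod 199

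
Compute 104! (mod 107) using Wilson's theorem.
(106)! = (104)! × (105) × (106) ≡ -1 (mod 107). So (104)! ≡ -1 × [(106)(105)]^(-1) ≡ 53 (mod 107)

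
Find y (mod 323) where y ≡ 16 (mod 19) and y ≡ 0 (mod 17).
M = 19 × 17 = 323. M₁ = 17, y₁ ≡ 9 (mod 19). M₂ = 19, y₂ ≡ 9 (mod 17). y = 16×17×9 + 0×19×9 ≡ 187 (mod 323)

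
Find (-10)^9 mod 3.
Using Fermat: (-10)^{2} ≡ 1 mod 3. 9 ≡ 1 mod 2. So (-10)^{9} ≡ (-10)^{1} ≡ 2 mod 3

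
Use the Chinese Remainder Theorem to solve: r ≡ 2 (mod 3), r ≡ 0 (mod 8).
M = 3 × 8 = 24. M₁ = 8, y₁ ≡ 2 (mod 3). M₂ = 3, y₂ ≡ 3 (mod 8). r = 2×8×2 + 0×3×3 ≡ 8 (mod 24)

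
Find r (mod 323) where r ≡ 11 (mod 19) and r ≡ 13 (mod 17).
M = 19 × 17 = 323. M₁ = 17, y₁ ≡ 9 (mod 19). M₂ = 19, y₂ ≡ 9 (mod 17). r = 11×17×9 + 13×19×9 ≡ 30 (mod 323)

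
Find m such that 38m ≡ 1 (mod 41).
Since 41 is prime, by Fermat 38^(-1) ≡ 38^{39} ≡ 27 (mod 41). Verify: 38 × 27 = 1026 ≡ 1 (mod 41)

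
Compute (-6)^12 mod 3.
By repeated squaring mod 3: (-6)^{1}≡0, (-6)^{2}≡0, (-6)^{4}≡0, (-6)^{8}≡0. Then (-6)^{12} = (-6)^{8+4} ≡ 0 × 0 ≡ 0 mod 3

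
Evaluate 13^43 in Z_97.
By repeated squaring mod 97: 13^{1}≡13, 13^{2}≡72, 13^{4}≡43, 13^{8}≡6, 13^{16}≡36, 13^{32}≡35. Then 13^{43} = 13^{32+8+2+1} ≡ 35 × 6 × 72 × 13 ≡ 38 mod 97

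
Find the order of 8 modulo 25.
Powers of 8 mod 25: 8^1≡8, 8^2≡14, 8^3≡12, 8^4≡21, 8^5≡18, 8^6≡19, 8^7≡2, 8^8≡16, 8^9≡3, 8^10≡24, 8^11≡17, 8^12≡11, 8^13≡13, 8^14≡4, 8^15≡7, 8^16≡6, 8^17≡23, 8^18≡9, 8^19≡22, 8^20≡1. Order = 20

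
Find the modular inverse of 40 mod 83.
Since 83 is prime, by Fermat 40^(-1) ≡ 40^{81} ≡ 27 (mod 83). Verify: 40 × 27 = 1080 ≡ 1 (mod 83)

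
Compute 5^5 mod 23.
By repeated squaring (mod 23): 5^{1}≡5, 5^{2}≡2, 5^{4}≡4. Then 5^{5} = 5^{4+1} ≡ 4 × 5 ≡ 20 (mod 23)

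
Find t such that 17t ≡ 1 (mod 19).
Since 19 is prime, by Fermat 17^(-1) ≡ 17^{17} ≡ 9 (mod 19). Verify: 17 × 9 = 153 ≡ 1 (mod 19)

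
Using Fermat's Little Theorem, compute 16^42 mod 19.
By Fermat: 16^{18} ≡ 1 (mod 19). 42 = 2×18 + 6. So 16^{42} ≡ 16^{6} ≡ 7 (mod 19)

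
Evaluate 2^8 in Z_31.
By repeated squaring mod 31: 2^{1}≡2, 2^{2}≡4, 2^{4}≡16, 2^{8}≡8. So 2^{8} ≡ 8 mod 31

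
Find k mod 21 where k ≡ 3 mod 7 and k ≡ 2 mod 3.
M = 7 × 3 = 21. M₁ = 3, y₁ ≡ 5 mod 7. M₂ = 7, y₂ ≡ 1 mod 3. k = 3×3×5 + 2×7×1 ≡ 17 mod 21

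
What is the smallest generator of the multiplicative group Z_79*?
g = 3. Powers: [3, 9, 27, 2, 6, 18, ...] generates all 78 non-zero residues.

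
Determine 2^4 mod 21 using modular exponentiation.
2^{4} = 16 ≡ 16 (mod 21)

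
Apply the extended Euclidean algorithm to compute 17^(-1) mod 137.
Extended GCD: 17(-8) + 137(1) = 1. So 17^(-1) ≡ -8 ≡ 129 (mod 137). Verify: 17 × 129 = 2193 ≡ 1 (mod 137)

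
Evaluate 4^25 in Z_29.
By repeated squaring (mod 29): 4^{1}≡4, 4^{2}≡16, 4^{4}≡24, 4^{8}≡25, 4^{16}≡16. Then 4^{25} = 4^{16+8+1} ≡ 16 × 25 × 4 ≡ 5 (mod 29)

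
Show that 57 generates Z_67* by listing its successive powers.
57^1, 57^2, ..., 57^{66} mod 67: [57, 33, 5, 17, 31, 25, 18, 21, 58, 23, 38, 22, 48, 56, 43, 39, 12, 14, 61, 60, 3, 37, 32, 15, 51, 26, 8, 54, 63, 40, 2, 47, 66, 10, 34, 62, 50, 36, 42, 49, 46, 9, 44, 29, 45, 19, 11, 24, 28, 55, 53, 6, 7, 64, 30, 35, 52, 16, 41, 59, 13, 4, 27, 65, 20, 1]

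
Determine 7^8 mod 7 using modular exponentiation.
By repeated squaring mod 7: 7^{1}≡0, 7^{2}≡0, 7^{4}≡0, 7^{8}≡0. So 7^{8} ≡ 0 mod 7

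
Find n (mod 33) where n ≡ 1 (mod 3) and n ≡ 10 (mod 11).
M = 3 × 11 = 33. M₁ = 11, y₁ ≡ 2 (mod 3). M₂ = 3, y₂ ≡ 4 (mod 11). n = 1×11×2 + 10×3×4 ≡ 10 (mod 33)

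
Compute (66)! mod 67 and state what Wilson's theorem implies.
(66)! mod 67 = 66. Since this equals -1 mod 67, Wilson confirms 67 is prime.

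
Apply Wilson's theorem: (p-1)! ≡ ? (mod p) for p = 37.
By Wilson's theorem, (36)! ≡ -1 ≡ 36 mod 37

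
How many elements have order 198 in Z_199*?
Number of primitive roots mod 199 = φ(p-1) = φ(198) = 60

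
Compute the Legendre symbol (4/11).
(4/11) = 4^{5} mod 11 = 1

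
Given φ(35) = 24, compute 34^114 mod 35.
By Euler: 34^{24} ≡ 1 (mod 35) since gcd(34, 35) = 1. 114 = 4×24 + 18. So 34^{114} ≡ 34^{18} ≡ 1 (mod 35)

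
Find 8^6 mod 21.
By repeated squaring mod 21: 8^{1}≡8, 8^{2}≡1, 8^{4}≡1. Then 8^{6} = 8^{4+2} ≡ 1 × 1 ≡ 1 mod 21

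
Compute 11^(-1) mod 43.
Since 43 is prime, by Fermat 11^(-1) ≡ 11^{41} ≡ 4 mod 43. Verify: 11 × 4 = 44 ≡ 1 mod 43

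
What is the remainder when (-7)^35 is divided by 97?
By repeated squaring (mod 97): (-7)^{1}≡90, (-7)^{2}≡49, (-7)^{4}≡73, (-7)^{8}≡91, (-7)^{16}≡36, (-7)^{32}≡35. Then (-7)^{35} = (-7)^{32+2+1} ≡ 35 × 49 × 90 ≡ 23 (mod 97)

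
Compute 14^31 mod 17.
Using Fermat: 14^{16} ≡ 1 (mod 17). 31 ≡ 15 (mod 16). So 14^{31} ≡ 14^{15} ≡ 11 (mod 17)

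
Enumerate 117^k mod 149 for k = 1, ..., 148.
117^1, 117^2, ..., 117^{148} mod 149: [117, 130, 12, 63, 70, 144, 11, 95, 89, 132, 97, 25, 94, 121, 2, 85, 111, 24, 126, 140, 139, 22, 41, 29, 115, 45, 50, 39, 93, 4, 21, 73, 48, 103, 131, 129, 44, 82, 58, 81, 90, 100, 78, 37, 8, 42, 146, 96, 57, 113, 109, 88, 15, 116, 13, 31, 51, 7, 74, 16, 84, 143, 43, 114, 77, 69, 27, 30, 83, 26, 62, 102, 14, 148, 32, 19, 137, 86, 79, 5, 138, 54, 60, 17, 52, 124, 55, 28, 147, 64, 38, 125, 23, 9, 10, 127, 108, 120, 34, 104, 99, 110, 56, 145, 128, 76, 101, 46, 18, 20, 105, 67, 91, 68, 59, 49, 71, 112, 141, 107, 3, 53, 92, 36, 40, 61, 134, 33, 136, 118, 98, 142, 75, 133, 65, 6, 106, 35, 72, 80, 122, 119, 66, 123, 87, 47, 135, 1]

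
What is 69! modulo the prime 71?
(70)! = (69)! × (70) ≡ -1 mod 71. So (69)! ≡ -1 × (70)^(-1) ≡ (-1)×(-1) = 1 mod 71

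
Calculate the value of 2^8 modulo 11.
By repeated squaring (mod 11): 2^{1}≡2, 2^{2}≡4, 2^{4}≡5, 2^{8}≡3. So 2^{8} ≡ 3 (mod 11)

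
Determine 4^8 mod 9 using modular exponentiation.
By repeated squaring (mod 9): 4^{1}≡4, 4^{2}≡7, 4^{4}≡4, 4^{8}≡7. So 4^{8} ≡ 7 (mod 9)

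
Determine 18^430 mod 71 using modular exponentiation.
Using Fermat: 18^{70} ≡ 1 mod 71. 430 ≡ 10 mod 70. So 18^{430} ≡ 18^{10} ≡ 37 mod 71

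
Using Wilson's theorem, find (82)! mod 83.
By Wilson's theorem, (82)! ≡ -1 ≡ 82 mod 83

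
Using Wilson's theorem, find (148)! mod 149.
By Wilson's theorem, (148)! ≡ -1 ≡ 148 (mod 149)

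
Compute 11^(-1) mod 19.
Since 19 is prime, by Fermat 11^(-1) ≡ 11^{17} ≡ 7 mod 19. Verify: 11 × 7 = 77 ≡ 1 mod 19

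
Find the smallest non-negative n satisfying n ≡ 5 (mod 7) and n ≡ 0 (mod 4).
M = 7 × 4 = 28. M₁ = 4, y₁ ≡ 2 (mod 7). M₂ = 7, y₂ ≡ 3 (mod 4). n = 5×4×2 + 0×7×3 ≡ 12 (mod 28)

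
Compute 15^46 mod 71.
By repeated squaring mod 71: 15^{1}≡15, 15^{2}≡12, 15^{4}≡2, 15^{8}≡4, 15^{16}≡16, 15^{32}≡43. Then 15^{46} = 15^{32+8+4+2} ≡ 43 × 4 × 2 × 12 ≡ 10 mod 71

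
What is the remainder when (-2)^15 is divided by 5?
Using Fermat: (-2)^{4} ≡ 1 (mod 5). 15 ≡ 3 (mod 4). So (-2)^{15} ≡ (-2)^{3} ≡ 2 (mod 5)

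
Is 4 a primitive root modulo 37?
4^{18} ≡ 1 mod 37 and 18 < 36, so ord_37(4) = 18 ≠ 36 and 4 is not a primitive root.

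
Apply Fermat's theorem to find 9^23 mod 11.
By Fermat: 9^{10} ≡ 1 mod 11. 23 = 2×10 + 3. So 9^{23} ≡ 9^{3} ≡ 3 mod 11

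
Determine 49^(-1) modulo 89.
Since 89 is prime, by Fermat 49^(-1) ≡ 49^{87} ≡ 20 mod 89. Verify: 49 × 20 = 980 ≡ 1 mod 89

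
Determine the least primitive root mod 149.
g = 2. For each prime q|148: 2^{74}≡148, 2^{4}≡16, none ≡ 1, so ord_149(2) = 148 and 2 is a primitive root.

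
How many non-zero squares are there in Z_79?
The squaring map on Z_79* is 2-to-1, so there are (78)/2 = 39 QRs.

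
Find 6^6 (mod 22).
By repeated squaring (mod 22): 6^{1}≡6, 6^{2}≡14, 6^{4}≡20. Then 6^{6} = 6^{4+2} ≡ 20 × 14 ≡ 16 (mod 22)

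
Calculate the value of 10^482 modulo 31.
Using Fermat: 10^{30} ≡ 1 mod 31. 482 ≡ 2 mod 30. So 10^{482} ≡ 10^{2} ≡ 7 mod 31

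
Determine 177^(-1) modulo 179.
Since 179 is prime, by Fermat 177^(-1) ≡ 177^{177} ≡ 89 (mod 179). Verify: 177 × 89 = 15753 ≡ 1 (mod 179)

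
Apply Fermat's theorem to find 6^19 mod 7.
By Fermat: 6^{6} ≡ 1 mod 7. 19 = 3×6 + 1. So 6^{19} ≡ 6^{1} ≡ 6 mod 7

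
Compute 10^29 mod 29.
Using Fermat: 10^{28} ≡ 1 (mod 29). 29 ≡ 1 (mod 28). So 10^{29} ≡ 10^{1} ≡ 10 (mod 29)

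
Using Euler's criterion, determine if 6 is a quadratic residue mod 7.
By Euler's criterion: 6^{3} ≡ 6 (mod 7). Since this equals -1 (≡ 6), 6 is not a QR.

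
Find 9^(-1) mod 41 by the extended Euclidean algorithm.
Extended GCD: 9(-9) + 41(2) = 1. So 9^(-1) ≡ -9 ≡ 32 mod 41. Verify: 9 × 32 = 288 ≡ 1 mod 41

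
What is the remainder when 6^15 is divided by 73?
By repeated squaring mod 73: 6^{1}≡6, 6^{2}≡36, 6^{4}≡55, 6^{8}≡32. Then 6^{15} = 6^{8+4+2+1} ≡ 32 × 55 × 36 × 6 ≡ 49 mod 73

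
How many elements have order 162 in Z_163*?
A prime p has φ(p-1) primitive roots; here φ(162) = 54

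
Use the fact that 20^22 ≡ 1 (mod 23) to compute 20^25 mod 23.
By Fermat: 20^{22} ≡ 1 (mod 23). So 20^{25} = 20^{22} · 20^{3} ≡ 20^{3} ≡ 19 (mod 23)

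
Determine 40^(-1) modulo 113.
Since 113 is prime, by Fermat 40^(-1) ≡ 40^{111} ≡ 65 (mod 113). Verify: 40 × 65 = 2600 ≡ 1 (mod 113)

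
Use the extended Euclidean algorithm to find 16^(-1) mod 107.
Extended GCD: 16(-20) + 107(3) = 1. So 16^(-1) ≡ -20 ≡ 87 mod 107. Verify: 16 × 87 = 1392 ≡ 1 mod 107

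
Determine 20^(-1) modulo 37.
Since 37 is prime, by Fermat 20^(-1) ≡ 20^{35} ≡ 13 mod 37. Verify: 20 × 13 = 260 ≡ 1 mod 37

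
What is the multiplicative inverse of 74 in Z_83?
Since 83 is prime, by Fermat 74^(-1) ≡ 74^{81} ≡ 46 (mod 83). Verify: 74 × 46 = 3404 ≡ 1 (mod 83)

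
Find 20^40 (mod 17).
Using Fermat: 20^{16} ≡ 1 (mod 17). 40 ≡ 8 (mod 16). So 20^{40} ≡ 20^{8} ≡ 16 (mod 17)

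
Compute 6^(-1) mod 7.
Since 7 is prime, by Fermat 6^(-1) ≡ 6^{5} ≡ 6 mod 7. Verify: 6 × 6 = 36 ≡ 1 mod 7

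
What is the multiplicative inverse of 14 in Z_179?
Since 179 is prime, by Fermat 14^(-1) ≡ 14^{177} ≡ 64 (mod 179). Verify: 14 × 64 = 896 ≡ 1 (mod 179)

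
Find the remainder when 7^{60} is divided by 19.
By Fermat: 7^{18} ≡ 1 mod 19. 60 = 3×18 + 6. So 7^{60} ≡ 7^{6} ≡ 1 mod 19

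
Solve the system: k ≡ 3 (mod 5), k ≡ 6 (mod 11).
M = 5 × 11 = 55. M₁ = 11, y₁ ≡ 1 (mod 5). M₂ = 5, y₂ ≡ 9 (mod 11). k = 3×11×1 + 6×5×9 ≡ 28 (mod 55)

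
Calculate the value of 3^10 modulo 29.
By repeated squaring (mod 29): 3^{1}≡3, 3^{2}≡9, 3^{4}≡23, 3^{8}≡7. Then 3^{10} = 3^{8+2} ≡ 7 × 9 ≡ 5 (mod 29)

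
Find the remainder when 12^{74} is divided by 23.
By Fermat: 12^{22} ≡ 1 (mod 23). 74 = 3×22 + 8. So 12^{74} ≡ 12^{8} ≡ 8 (mod 23)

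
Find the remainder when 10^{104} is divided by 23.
By Fermat: 10^{22} ≡ 1 (mod 23). 104 = 4×22 + 16. So 10^{104} ≡ 10^{16} ≡ 4 (mod 23)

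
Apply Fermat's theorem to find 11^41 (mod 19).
By Fermat: 11^{18} ≡ 1 (mod 19). 41 = 2×18 + 5. So 11^{41} ≡ 11^{5} ≡ 7 (mod 19)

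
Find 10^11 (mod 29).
By repeated squaring (mod 29): 10^{1}≡10, 10^{2}≡13, 10^{4}≡24, 10^{8}≡25. Then 10^{11} = 10^{8+2+1} ≡ 25 × 13 × 10 ≡ 2 (mod 29)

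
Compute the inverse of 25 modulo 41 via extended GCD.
Extended GCD: 25(-18) + 41(11) = 1. So 25^(-1) ≡ -18 ≡ 23 (mod 41). Verify: 25 × 23 = 575 ≡ 1 (mod 41)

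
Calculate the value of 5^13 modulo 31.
By repeated squaring (mod 31): 5^{1}≡5, 5^{2}≡25, 5^{4}≡5, 5^{8}≡25. Then 5^{13} = 5^{8+4+1} ≡ 25 × 5 × 5 ≡ 5 (mod 31)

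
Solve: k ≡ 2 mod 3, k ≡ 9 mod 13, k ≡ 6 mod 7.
M = 3 × 13 × 7 = 273. M₁ = 91, y₁ ≡ 1 mod 3. M₂ = 21, y₂ ≡ 5 mod 13. M₃ = 39, y₃ ≡ 2 mod 7. k = 2×91×1 + 9×21×5 + 6×39×2 ≡ 230 mod 273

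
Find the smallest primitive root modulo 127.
g = 3. For each prime q|126: 3^{63}≡126, 3^{42}≡107, 3^{18}≡4, none ≡ 1, so ord_127(3) = 126 and 3 is a primitive root.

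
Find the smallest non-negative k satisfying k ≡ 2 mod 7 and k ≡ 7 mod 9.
M = 7 × 9 = 63. M₁ = 9, y₁ ≡ 4 mod 7. M₂ = 7, y₂ ≡ 4 mod 9. k = 2×9×4 + 7×7×4 ≡ 16 mod 63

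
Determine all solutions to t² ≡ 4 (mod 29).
The square roots of 4 mod 29 are 27 and 2. Verify: 27² = 729 ≡ 4 (mod 29)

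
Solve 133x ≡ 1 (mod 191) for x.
Since 191 is prime, by Fermat 133^(-1) ≡ 133^{189} ≡ 135 (mod 191). Verify: 133 × 135 = 17955 ≡ 1 (mod 191)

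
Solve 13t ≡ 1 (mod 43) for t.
Since 43 is prime, by Fermat 13^(-1) ≡ 13^{41} ≡ 10 (mod 43). Verify: 13 × 10 = 130 ≡ 1 (mod 43)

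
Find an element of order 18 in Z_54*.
5 has order 18 mod 54 since 5^{18} ≡ 1 (mod 54) and no smaller power works.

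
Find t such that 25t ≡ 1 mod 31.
Since 31 is prime, by Fermat 25^(-1) ≡ 25^{29} ≡ 5 mod 31. Verify: 25 × 5 = 125 ≡ 1 mod 31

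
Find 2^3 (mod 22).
2^{3} = 8 ≡ 8 (mod 22)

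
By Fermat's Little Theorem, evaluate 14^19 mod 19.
By Fermat: 14^{18} ≡ 1 mod 19. So 14^{19} = 14^{18} · 14^{1} ≡ 14^{1} ≡ 14 mod 19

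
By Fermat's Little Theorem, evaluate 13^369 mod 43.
By Fermat: 13^{42} ≡ 1 mod 43. 369 ≡ 33 mod 42. So 13^{369} ≡ 13^{33} ≡ 41 mod 43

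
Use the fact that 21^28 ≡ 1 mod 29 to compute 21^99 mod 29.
By Fermat: 21^{28} ≡ 1 mod 29. 99 = 3×28 + 15. So 21^{99} ≡ 21^{15} ≡ 8 mod 29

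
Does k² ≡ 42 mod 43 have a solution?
By Euler's criterion: 42^{21} ≡ 42 mod 43. Since this equals -1 (≡ 42), 42 is not a QR.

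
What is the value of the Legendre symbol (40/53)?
(40/53) = 40^{26} mod 53 = 1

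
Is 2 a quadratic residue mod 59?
By Euler's criterion: 2^{29} ≡ 58 mod 59. Since this equals -1 (≡ 58), 2 is not a QR.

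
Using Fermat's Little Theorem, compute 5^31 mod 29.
By Fermat: 5^{28} ≡ 1 mod 29. So 5^{31} = 5^{28} · 5^{3} ≡ 5^{3} ≡ 9 mod 29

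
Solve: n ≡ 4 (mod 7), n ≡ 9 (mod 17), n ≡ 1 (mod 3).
M = 7 × 17 × 3 = 357. M₁ = 51, y₁ ≡ 4 (mod 7). M₂ = 21, y₂ ≡ 13 (mod 17). M₃ = 119, y₃ ≡ 2 (mod 3). n = 4×51×4 + 9×21×13 + 1×119×2 ≡ 298 (mod 357)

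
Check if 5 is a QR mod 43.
By Euler's criterion: 5^{21} ≡ 42 mod 43. Since this equals -1 (≡ 42), 5 is not a QR.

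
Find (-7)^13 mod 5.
Using Fermat: (-7)^{4} ≡ 1 mod 5. 13 ≡ 1 mod 4. So (-7)^{13} ≡ (-7)^{1} ≡ 3 mod 5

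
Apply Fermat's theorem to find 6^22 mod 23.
By Fermat's Little Theorem, 6^{22} ≡ 1 mod 23 since 23 is prime and gcd(6, 23) = 1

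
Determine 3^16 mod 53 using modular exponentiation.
By repeated squaring mod 53: 3^{1}≡3, 3^{2}≡9, 3^{4}≡28, 3^{8}≡42, 3^{16}≡15. So 3^{16} ≡ 15 mod 53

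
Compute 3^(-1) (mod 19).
Since 19 is prime, by Fermat 3^(-1) ≡ 3^{17} ≡ 13 (mod 19). Verify: 3 × 13 = 39 ≡ 1 (mod 19)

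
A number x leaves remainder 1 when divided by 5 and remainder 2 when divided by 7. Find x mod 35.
M = 5 × 7 = 35. M₁ = 7, y₁ ≡ 3 mod 5. M₂ = 5, y₂ ≡ 3 mod 7. x = 1×7×3 + 2×5×3 ≡ 16 mod 35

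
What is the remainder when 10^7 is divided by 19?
By repeated squaring (mod 19): 10^{1}≡10, 10^{2}≡5, 10^{4}≡6. Then 10^{7} = 10^{4+2+1} ≡ 6 × 5 × 10 ≡ 15 (mod 19)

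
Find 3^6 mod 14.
By repeated squaring mod 14: 3^{1}≡3, 3^{2}≡9, 3^{4}≡11. Then 3^{6} = 3^{4+2} ≡ 11 × 9 ≡ 1 mod 14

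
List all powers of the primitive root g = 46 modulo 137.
46^1, 46^2, ..., 46^{136} mod 137: [46, 61, 66, 22, 53, 109, 82, 73, 70, 69, 23, 99, 33, 11, 95, 123, 41, 105, 35, 103, 80, 118, 85, 74, 116, 130, 89, 121, 86, 120, 40, 59, 111, 37, 58, 65, 113, 129, 43, 60, 20, 98, 124, 87, 29, 101, 125, 133, 90, 30, 10, 49, 62, 112, 83, 119, 131, 135, 45, 15, 5, 93, 31, 56, 110, 128, 134, 136, 91, 76, 71, 115, 84, 28, 55, 64, 67, 68, 114, 38, 104, 126, 42, 14, 96, 32, 102, 34, 57, 19, 52, 63, 21, 7, 48, 16, 51, 17, 97, 78, 26, 100, 79, 72, 24, 8, 94, 77, 117, 39, 13, 50, 108, 36, 12, 4, 47, 107, 127, 88, 75, 25, 54, 18, 6, 2, 92, 122, 132, 44, 106, 81, 27, 9, 3, 1]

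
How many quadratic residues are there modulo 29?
The squaring map on Z_29* is 2-to-1, so there are (28)/2 = 14 QRs.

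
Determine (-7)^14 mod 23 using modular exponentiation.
By repeated squaring (mod 23): (-7)^{1}≡16, (-7)^{2}≡3, (-7)^{4}≡9, (-7)^{8}≡12. Then (-7)^{14} = (-7)^{8+4+2} ≡ 12 × 9 × 3 ≡ 2 (mod 23)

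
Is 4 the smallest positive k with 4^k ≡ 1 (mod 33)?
Powers of 4 mod 33: 4^1≡4, 4^2≡16, 4^3≡31, 4^4≡25, 4^5≡1. 4^4≡25≢1, so ord ≠ 4. No, the actual order is 5.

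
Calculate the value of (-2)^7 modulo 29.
By repeated squaring mod 29: (-2)^{1}≡27, (-2)^{2}≡4, (-2)^{4}≡16. Then (-2)^{7} = (-2)^{4+2+1} ≡ 16 × 4 × 27 ≡ 17 mod 29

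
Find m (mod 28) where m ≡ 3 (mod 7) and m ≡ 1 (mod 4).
M = 7 × 4 = 28. M₁ = 4, y₁ ≡ 2 (mod 7). M₂ = 7, y₂ ≡ 3 (mod 4). m = 3×4×2 + 1×7×3 ≡ 17 (mod 28)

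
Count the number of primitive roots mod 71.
Number of primitive roots mod 71 = φ(p-1) = φ(70) = 24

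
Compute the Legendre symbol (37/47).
(37/47) = 37^{23} mod 47 = 1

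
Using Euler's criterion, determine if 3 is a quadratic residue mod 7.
By Euler's criterion: 3^{3} ≡ 6 (mod 7). Since this equals -1 (≡ 6), 3 is not a QR.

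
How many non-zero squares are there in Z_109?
The squaring map on Z_109* is 2-to-1, so there are (108)/2 = 54 QRs.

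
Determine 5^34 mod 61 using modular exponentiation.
By repeated squaring (mod 61): 5^{1}≡5, 5^{2}≡25, 5^{4}≡15, 5^{8}≡42, 5^{16}≡56, 5^{32}≡25. Then 5^{34} = 5^{32+2} ≡ 25 × 25 ≡ 15 (mod 61)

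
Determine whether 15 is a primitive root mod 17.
15^{8} ≡ 1 (mod 17) and 8 < 16, so ord_17(15) = 8 ≠ 16 and 15 is not a primitive root.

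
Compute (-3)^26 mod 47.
By repeated squaring (mod 47): (-3)^{1}≡44, (-3)^{2}≡9, (-3)^{4}≡34, (-3)^{8}≡28, (-3)^{16}≡32. Then (-3)^{26} = (-3)^{16+8+2} ≡ 32 × 28 × 9 ≡ 27 (mod 47)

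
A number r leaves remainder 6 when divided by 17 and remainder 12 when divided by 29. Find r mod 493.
M = 17 × 29 = 493. M₁ = 29, y₁ ≡ 10 mod 17. M₂ = 17, y₂ ≡ 12 mod 29. r = 6×29×10 + 12×17×12 ≡ 244 mod 493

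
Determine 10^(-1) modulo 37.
Since 37 is prime, by Fermat 10^(-1) ≡ 10^{35} ≡ 26 (mod 37). Verify: 10 × 26 = 260 ≡ 1 (mod 37)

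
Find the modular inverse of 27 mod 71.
Since 71 is prime, by Fermat 27^(-1) ≡ 27^{69} ≡ 50 mod 71. Verify: 27 × 50 = 1350 ≡ 1 mod 71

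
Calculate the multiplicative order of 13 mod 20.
Powers of 13 mod 20: 13^1≡13, 13^2≡9, 13^3≡17, 13^4≡1. So the order of 13 is 4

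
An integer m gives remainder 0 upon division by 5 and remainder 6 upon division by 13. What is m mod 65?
M = 5 × 13 = 65. M₁ = 13, y₁ ≡ 2 mod 5. M₂ = 5, y₂ ≡ 8 mod 13. m = 0×13×2 + 6×5×8 ≡ 45 mod 65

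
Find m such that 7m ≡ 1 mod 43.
Since 43 is prime, by Fermat 7^(-1) ≡ 7^{41} ≡ 37 mod 43. Verify: 7 × 37 = 259 ≡ 1 mod 43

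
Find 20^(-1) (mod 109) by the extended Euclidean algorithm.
Extended GCD: 20(-49) + 109(9) = 1. So 20^(-1) ≡ -49 ≡ 60 (mod 109). Verify: 20 × 60 = 1200 ≡ 1 (mod 109)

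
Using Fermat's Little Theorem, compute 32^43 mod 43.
By Fermat: 32^{42} ≡ 1 (mod 43). So 32^{43} = 32^{42} · 32^{1} ≡ 32^{1} ≡ 32 (mod 43)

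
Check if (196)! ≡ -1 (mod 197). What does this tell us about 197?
(196)! mod 197 = 196. Since this equals -1 (mod 197), Wilson confirms 197 is prime.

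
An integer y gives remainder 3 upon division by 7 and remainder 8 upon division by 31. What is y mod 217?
M = 7 × 31 = 217. M₁ = 31, y₁ ≡ 5 mod 7. M₂ = 7, y₂ ≡ 9 mod 31. y = 3×31×5 + 8×7×9 ≡ 101 mod 217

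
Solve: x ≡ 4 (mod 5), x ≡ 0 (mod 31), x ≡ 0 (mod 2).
M = 5 × 31 × 2 = 310. M₁ = 62, y₁ ≡ 3 (mod 5). M₂ = 10, y₂ ≡ 28 (mod 31). M₃ = 155, y₃ ≡ 1 (mod 2). x = 4×62×3 + 0×10×28 + 0×155×1 ≡ 124 (mod 310)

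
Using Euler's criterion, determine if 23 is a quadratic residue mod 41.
By Euler's criterion: 23^{20} ≡ 1 mod 41. Since this equals 1, 23 is a QR.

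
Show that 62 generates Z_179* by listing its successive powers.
62^1, 62^2, ..., 62^{178} mod 179: [62, 85, 79, 65, 92, 155, 123, 108, 73, 51, 119, 39, 91, 93, 38, 29, 8, 138, 143, 95, 162, 20, 166, 89, 148, 47, 50, 57, 133, 12, 28, 125, 53, 64, 30, 70, 44, 43, 160, 75, 175, 110, 18, 42, 98, 169, 96, 45, 105, 66, 154, 61, 23, 173, 165, 27, 63, 147, 164, 144, 157, 68, 99, 52, 2, 124, 170, 158, 130, 5, 131, 67, 37, 146, 102, 59, 78, 3, 7, 76, 58, 16, 97, 107, 11, 145, 40, 153, 178, 117, 94, 100, 114, 87, 24, 56, 71, 106, 128, 60, 140, 88, 86, 141, 150, 171, 41, 36, 84, 17, 159, 13, 90, 31, 132, 129, 122, 46, 167, 151, 54, 126, 115, 149, 109, 135, 136, 19, 104, 4, 69, 161, 137, 81, 10, 83, 134, 74, 113, 25, 118, 156, 6, 14, 152, 116, 32, 15, 35, 22, 111, 80, 127, 177, 55, 9, 21, 49, 174, 48, 112, 142, 33, 77, 120, 101, 176, 172, 103, 121, 163, 82, 72, 168, 34, 139, 26, 1]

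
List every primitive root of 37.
There are φ(36) = 12 primitive roots mod 37: {2, 5, 13, 15, 17, 18, 19, 20, 22, 24, 32, 35}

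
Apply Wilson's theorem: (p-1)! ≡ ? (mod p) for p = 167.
By Wilson's theorem, (166)! ≡ -1 ≡ 166 mod 167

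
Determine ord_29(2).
Powers of 2 mod 29: 2^1≡2, 2^2≡4, 2^3≡8, 2^4≡16, 2^5≡3, 2^6≡6, 2^7≡12, 2^8≡24, 2^9≡19, 2^10≡9, 2^11≡18, 2^12≡7, 2^13≡14, 2^14≡28, 2^15≡27, 2^16≡25, 2^17≡21, 2^18≡13, 2^19≡26, 2^20≡23, 2^21≡17, 2^22≡5, 2^23≡10, 2^24≡20, 2^25≡11, 2^26≡22, 2^27≡15, 2^28≡1. So the order of 2 is 28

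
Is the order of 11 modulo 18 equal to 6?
Powers of 11 mod 18: 11^1≡11, 11^2≡13, 11^3≡17, 11^4≡7, 11^5≡5, 11^6≡1. First k with 11^k≡1 is k=6. Yes, ord_18(11) = 6.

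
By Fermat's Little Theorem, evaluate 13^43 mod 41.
By Fermat: 13^{40} ≡ 1 mod 41. So 13^{43} = 13^{40} · 13^{3} ≡ 13^{3} ≡ 24 mod 41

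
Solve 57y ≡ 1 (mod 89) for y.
Since 89 is prime, by Fermat 57^(-1) ≡ 57^{87} ≡ 25 (mod 89). Verify: 57 × 25 = 1425 ≡ 1 (mod 89)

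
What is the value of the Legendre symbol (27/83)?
(27/83) = 27^{41} mod 83 = 1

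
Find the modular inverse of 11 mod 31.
Since 31 is prime, by Fermat 11^(-1) ≡ 11^{29} ≡ 17 (mod 31). Verify: 11 × 17 = 187 ≡ 1 (mod 31)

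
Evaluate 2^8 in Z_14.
By repeated squaring mod 14: 2^{1}≡2, 2^{2}≡4, 2^{4}≡2, 2^{8}≡4. So 2^{8} ≡ 4 mod 14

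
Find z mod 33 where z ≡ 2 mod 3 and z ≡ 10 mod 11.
M = 3 × 11 = 33. M₁ = 11, y₁ ≡ 2 mod 3. M₂ = 3, y₂ ≡ 4 mod 11. z = 2×11×2 + 10×3×4 ≡ 32 mod 33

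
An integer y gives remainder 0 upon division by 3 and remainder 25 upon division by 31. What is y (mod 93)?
M = 3 × 31 = 93. M₁ = 31, y₁ ≡ 1 (mod 3). M₂ = 3, y₂ ≡ 21 (mod 31). y = 0×31×1 + 25×3×21 ≡ 87 (mod 93)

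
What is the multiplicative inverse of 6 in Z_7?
Since 7 is prime, by Fermat 6^(-1) ≡ 6^{5} ≡ 6 (mod 7). Verify: 6 × 6 = 36 ≡ 1 (mod 7)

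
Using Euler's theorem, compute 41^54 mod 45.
By Euler: 41^{24} ≡ 1 (mod 45) since gcd(41, 45) = 1. 54 = 2×24 + 6. So 41^{54} ≡ 41^{6} ≡ 1 (mod 45)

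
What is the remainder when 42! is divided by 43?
By Wilson's theorem, (42)! ≡ -1 ≡ 42 mod 43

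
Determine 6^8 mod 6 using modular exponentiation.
By repeated squaring (mod 6): 6^{1}≡0, 6^{2}≡0, 6^{4}≡0, 6^{8}≡0. So 6^{8} ≡ 0 (mod 6)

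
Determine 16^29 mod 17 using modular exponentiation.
Using Fermat: 16^{16} ≡ 1 mod 17. 29 ≡ 13 mod 16. So 16^{29} ≡ 16^{13} ≡ 16 mod 17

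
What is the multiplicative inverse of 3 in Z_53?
Since 53 is prime, by Fermat 3^(-1) ≡ 3^{51} ≡ 18 mod 53. Verify: 3 × 18 = 54 ≡ 1 mod 53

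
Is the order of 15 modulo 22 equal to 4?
Powers of 15 mod 22: 15^1≡15, 15^2≡5, 15^3≡9, 15^4≡3, 15^5≡1. 15^4≡3≢1, so ord ≠ 4. No, the actual order is 5.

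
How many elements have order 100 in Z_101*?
Number of primitive roots mod 101 = φ(p-1) = φ(100) = 40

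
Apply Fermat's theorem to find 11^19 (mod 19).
By Fermat: 11^{18} ≡ 1 (mod 19). So 11^{19} = 11^{18} · 11^{1} ≡ 11^{1} ≡ 11 (mod 19)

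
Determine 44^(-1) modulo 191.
Since 191 is prime, by Fermat 44^(-1) ≡ 44^{189} ≡ 178 mod 191. Verify: 44 × 178 = 7832 ≡ 1 mod 191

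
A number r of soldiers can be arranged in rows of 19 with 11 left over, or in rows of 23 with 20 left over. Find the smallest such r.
M = 19 × 23 = 437. M₁ = 23, y₁ ≡ 5 mod 19. M₂ = 19, y₂ ≡ 17 mod 23. r = 11×23×5 + 20×19×17 ≡ 296 mod 437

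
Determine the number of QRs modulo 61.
The squaring map on Z_61* is 2-to-1, so there are (60)/2 = 30 QRs.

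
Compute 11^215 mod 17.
Using Fermat: 11^{16} ≡ 1 (mod 17). 215 ≡ 7 (mod 16). So 11^{215} ≡ 11^{7} ≡ 3 (mod 17)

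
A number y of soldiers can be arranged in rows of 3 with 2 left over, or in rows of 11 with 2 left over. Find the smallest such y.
M = 3 × 11 = 33. M₁ = 11, y₁ ≡ 2 (mod 3). M₂ = 3, y₂ ≡ 4 (mod 11). y = 2×11×2 + 2×3×4 ≡ 2 (mod 33)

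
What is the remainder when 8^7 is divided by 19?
By repeated squaring mod 19: 8^{1}≡8, 8^{2}≡7, 8^{4}≡11. Then 8^{7} = 8^{4+2+1} ≡ 11 × 7 × 8 ≡ 8 mod 19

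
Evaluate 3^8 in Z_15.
By repeated squaring mod 15: 3^{1}≡3, 3^{2}≡9, 3^{4}≡6, 3^{8}≡6. So 3^{8} ≡ 6 mod 15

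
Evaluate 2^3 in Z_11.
2^{3} = 8 ≡ 8 (mod 11)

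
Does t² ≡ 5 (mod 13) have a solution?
By Euler's criterion: 5^{6} ≡ 12 (mod 13). Since this equals -1 (≡ 12), 5 is not a QR.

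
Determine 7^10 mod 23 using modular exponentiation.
By repeated squaring (mod 23): 7^{1}≡7, 7^{2}≡3, 7^{4}≡9, 7^{8}≡12. Then 7^{10} = 7^{8+2} ≡ 12 × 3 ≡ 13 (mod 23)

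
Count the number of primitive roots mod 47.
Number of primitive roots mod 47 = φ(p-1) = φ(46) = 22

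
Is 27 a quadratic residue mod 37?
By Euler's criterion: 27^{18} ≡ 1 mod 37. Since this equals 1, 27 is a QR.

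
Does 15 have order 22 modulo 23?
ord_23(15) divides 22. For each prime q|22: 15^{11}≡22, 15^{2}≡18, none ≡ 1. So 15 has order 22 and is a primitive root mod 23.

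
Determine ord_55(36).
Powers of 36 mod 55: 36^1≡36, 36^2≡31, 36^3≡16, 36^4≡26, 36^5≡1. ord_55(36) = 5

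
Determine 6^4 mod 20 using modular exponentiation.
6^{4} = 1296 ≡ 16 mod 20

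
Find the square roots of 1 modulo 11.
The square roots of 1 mod 11 are 1 and 10. Verify: 1² = 1 ≡ 1 mod 11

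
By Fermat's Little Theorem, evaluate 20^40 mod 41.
By Fermat's Little Theorem, 20^{40} ≡ 1 (mod 41) since 41 is prime and gcd(20, 41) = 1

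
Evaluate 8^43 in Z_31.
Using Fermat: 8^{30} ≡ 1 (mod 31). 43 ≡ 13 (mod 30). So 8^{43} ≡ 8^{13} ≡ 16 (mod 31)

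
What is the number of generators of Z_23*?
Number of primitive roots mod 23 = φ(p-1) = φ(22) = 10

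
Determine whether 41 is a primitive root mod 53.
ord_53(41) divides 52. For each prime q|52: 41^{26}≡52, 41^{4}≡13, none ≡ 1. So 41 has order 52 and is a primitive root mod 53.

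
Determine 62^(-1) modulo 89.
Since 89 is prime, by Fermat 62^(-1) ≡ 62^{87} ≡ 56 (mod 89). Verify: 62 × 56 = 3472 ≡ 1 (mod 89)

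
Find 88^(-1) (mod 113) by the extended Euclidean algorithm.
Extended GCD: 88(9) + 113(-7) = 1. So 88^(-1) ≡ 9 (mod 113). Verify: 88 × 9 = 792 ≡ 1 (mod 113)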